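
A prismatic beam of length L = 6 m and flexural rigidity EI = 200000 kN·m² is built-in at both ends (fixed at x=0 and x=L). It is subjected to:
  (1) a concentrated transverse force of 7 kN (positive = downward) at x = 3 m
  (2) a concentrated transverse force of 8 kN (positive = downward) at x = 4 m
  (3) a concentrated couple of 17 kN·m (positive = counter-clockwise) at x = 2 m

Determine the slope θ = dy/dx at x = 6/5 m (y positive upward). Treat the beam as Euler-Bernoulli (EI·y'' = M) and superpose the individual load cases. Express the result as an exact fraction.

θ(6/5) = -23/1200000 rad

Load 1 — point force P=7 kN at a=3 m (b=L-a=3):
  θ_1 = -Pb²x(2aL-(3a+b)x)/(2L³EI)  [x≤a] = -7·3²·(6/5)·(2·3·6-(3·3+3)·(6/5))/(2·6³·200000) = -189/10000000 rad
Load 2 — point force P=8 kN at a=4 m (b=L-a=2):
  θ_2 = -Pb²x(2aL-(3a+b)x)/(2L³EI)  [x≤a] = -8·2²·(6/5)·(2·4·6-(3·4+2)·(6/5))/(2·6³·200000) = -13/937500 rad
Load 3 — applied couple M₀=17 kN·m at a=2 m (b=L-a=4):
  θ_3 = (R_Ax²/2 - M_Ax)/EI  [x≤a] with R_A=34/9, M_A=0 = ((34/9)·(6/5)²/2 - 0·(6/5))/200000 = 17/1250000 rad
Superposition: θ = Σ θ_i = -23/1200000 rad ≈ -0.000019 rad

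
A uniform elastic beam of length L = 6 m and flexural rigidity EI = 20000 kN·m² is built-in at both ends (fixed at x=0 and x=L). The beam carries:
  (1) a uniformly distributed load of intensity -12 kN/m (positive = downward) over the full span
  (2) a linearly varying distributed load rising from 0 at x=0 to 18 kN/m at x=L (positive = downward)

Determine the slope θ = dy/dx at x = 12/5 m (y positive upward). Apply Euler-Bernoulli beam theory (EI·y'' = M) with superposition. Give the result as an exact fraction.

Load 1 — uniform load w=-12 kN/m over full span:
  θ_1 = -wx(L-x)(L-2x)/(12EI) = -(-12)·(12/5)·(6-(12/5))·(6-2·(12/5))/(12·20000) = 81/156250 rad
Load 2 — triangular load w₀=18 kN/m (0→w₀ over full span):
  θ_2 = -w₀(2x(L-x)(L-2x)(x+2L)+x²(L-x)²)/(120LEI) = -18·(2·(12/5)·(6-(12/5))·(6-2·(12/5))·((12/5)+2·6)+(12/5)²·(6-(12/5))²)/(120·6·20000) = -729/1562500 rad
Superposition: θ = Σ θ_i = 81/1562500 rad ≈ 0.000052 rad

θ(12/5) = 81/1562500 rad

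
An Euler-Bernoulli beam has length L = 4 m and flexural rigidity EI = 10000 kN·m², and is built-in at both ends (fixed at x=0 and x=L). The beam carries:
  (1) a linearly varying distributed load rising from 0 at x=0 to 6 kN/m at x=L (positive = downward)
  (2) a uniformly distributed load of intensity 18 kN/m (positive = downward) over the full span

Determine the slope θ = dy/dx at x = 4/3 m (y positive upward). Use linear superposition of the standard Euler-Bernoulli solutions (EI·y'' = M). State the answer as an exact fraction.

Load 1 — triangular load w₀=6 kN/m (0→w₀ over full span):
  θ_1 = -w₀(2x(L-x)(L-2x)(x+2L)+x²(L-x)²)/(120LEI) = -6·(2·(4/3)·(4-(4/3))·(4-2·(4/3))·((4/3)+2·4)+(4/3)²·(4-(4/3))²)/(120·4·10000) = -32/253125 rad
Load 2 — uniform load w=18 kN/m over full span:
  θ_2 = -wx(L-x)(L-2x)/(12EI) = -18·(4/3)·(4-(4/3))·(4-2·(4/3))/(12·10000) = -4/5625 rad
Superposition: θ = Σ θ_i = -212/253125 rad ≈ -0.000838 rad

θ(4/3) = -212/253125 rad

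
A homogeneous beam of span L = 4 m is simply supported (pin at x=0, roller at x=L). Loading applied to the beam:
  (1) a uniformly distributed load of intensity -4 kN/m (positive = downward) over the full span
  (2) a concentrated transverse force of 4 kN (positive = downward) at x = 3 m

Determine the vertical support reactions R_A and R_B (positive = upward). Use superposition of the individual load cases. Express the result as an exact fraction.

Load 1 — uniform load w=-4 kN/m over full span:
  R_A = wL/2 = (-4)·4/2 = -8 kN
  R_B = wL/2 = (-4)·4/2 = -8 kN
Load 2 — point force P=4 kN at a=3 m (b=L-a=1):
  R_A = Pb/L = 4·1/4 = 1 kN
  R_B = Pa/L = 4·3/4 = 3 kN
Superposition: R_A = -7 kN, R_B = -5 kN

R_A = -7 kN, R_B = -5 kN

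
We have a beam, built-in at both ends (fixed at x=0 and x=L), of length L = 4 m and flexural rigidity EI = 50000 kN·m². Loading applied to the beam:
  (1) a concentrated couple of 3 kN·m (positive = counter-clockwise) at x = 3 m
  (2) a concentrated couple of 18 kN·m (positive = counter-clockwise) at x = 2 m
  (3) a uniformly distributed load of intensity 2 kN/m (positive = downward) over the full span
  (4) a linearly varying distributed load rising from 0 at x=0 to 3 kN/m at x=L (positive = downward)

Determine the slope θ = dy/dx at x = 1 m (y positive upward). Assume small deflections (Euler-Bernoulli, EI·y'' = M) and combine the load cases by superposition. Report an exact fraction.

θ(1) = -1079/16000000 rad

Load 1 — applied couple M₀=3 kN·m at a=3 m (b=L-a=1):
  θ_1 = (R_Ax²/2 - M_Ax)/EI  [x≤a] with R_A=27/32, M_A=15/16 = ((27/32)·1²/2 - (15/16)·1)/50000 = -33/3200000 rad
Load 2 — applied couple M₀=18 kN·m at a=2 m (b=L-a=2):
  θ_2 = (R_Ax²/2 - M_Ax)/EI  [x≤a] with R_A=27/4, M_A=9/2 = ((27/4)·1²/2 - (9/2)·1)/50000 = -9/400000 rad
Load 3 — uniform load w=2 kN/m over full span:
  θ_3 = -wx(L-x)(L-2x)/(12EI) = -2·1·(4-1)·(4-2·1)/(12·50000) = -1/50000 rad
Load 4 — triangular load w₀=3 kN/m (0→w₀ over full span):
  θ_4 = -w₀(2x(L-x)(L-2x)(x+2L)+x²(L-x)²)/(120LEI) = -3·(2·1·(4-1)·(4-2·1)·(1+2·4)+1²·(4-1)²)/(120·4·50000) = -117/8000000 rad
Superposition: θ = Σ θ_i = -1079/16000000 rad ≈ -0.000067 rad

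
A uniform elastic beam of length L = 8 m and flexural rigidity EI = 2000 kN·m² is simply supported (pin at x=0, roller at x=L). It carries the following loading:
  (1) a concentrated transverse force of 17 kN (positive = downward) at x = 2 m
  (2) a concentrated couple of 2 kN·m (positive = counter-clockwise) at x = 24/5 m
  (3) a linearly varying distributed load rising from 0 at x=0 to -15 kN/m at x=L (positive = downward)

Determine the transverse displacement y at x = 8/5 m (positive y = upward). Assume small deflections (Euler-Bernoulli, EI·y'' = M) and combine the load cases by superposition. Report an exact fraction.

y(8/5) = 106953/1562500 m

Load 1 — point force P=17 kN at a=2 m (b=L-a=6):
  y_1 = -Pbx(L²-b²-x²)/(6LEI)  [x≤a] = -17·6·(8/5)·(8²-6²-(8/5)²)/(6·8·2000) = -2703/62500 m
Load 2 — applied couple M₀=2 kN·m at a=24/5 m (b=L-a=16/5):
  y_2 = (M₀x³/(6L)+C₁x)/EI  [x≤a] with C₁=M₀(3b²-L²)/(6L)=-104/75 = (2·(8/5)³/(6·8)+(-104/75)·(8/5))/2000 = -16/15625 m
Load 3 — triangular load w₀=-15 kN/m (0→w₀ over full span):
  y_3 = -w₀x(7L⁴-10L²x²+3x⁴)/(360LEI) = -(-15)·(8/5)·(7·8⁴-10·8²·(8/5)²+3·(8/5)⁴)/(360·8·2000) = 44032/390625 m
Superposition: y = Σ y_i = 106953/1562500 m ≈ 0.068450 m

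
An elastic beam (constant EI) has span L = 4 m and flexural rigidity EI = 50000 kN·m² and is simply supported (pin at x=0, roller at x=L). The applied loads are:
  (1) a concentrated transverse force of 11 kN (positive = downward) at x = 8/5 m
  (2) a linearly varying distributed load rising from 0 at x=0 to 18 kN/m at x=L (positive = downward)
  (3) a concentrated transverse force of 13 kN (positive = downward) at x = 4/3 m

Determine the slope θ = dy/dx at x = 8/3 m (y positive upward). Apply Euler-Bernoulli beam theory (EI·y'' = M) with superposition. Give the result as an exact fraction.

θ(8/3) = 29299/63281250 rad

Load 1 — point force P=11 kN at a=8/5 m (b=L-a=12/5):
  θ_1 = -Pa(2L²-6Lx+3x²+a²)/(6LEI)  [x>a] = -11·(8/5)·(2·4²-6·4·(8/3)+3·(8/3)²+(8/5)²)/(6·4·50000) = 418/3515625 rad
Load 2 — triangular load w₀=18 kN/m (0→w₀ over full span):
  θ_2 = -w₀(7L⁴-30L²x²+15x⁴)/(360LEI) = -18·(7·4⁴-30·4²·(8/3)²+15·(8/3)⁴)/(360·4·50000) = 91/421875 rad
Load 3 — point force P=13 kN at a=4/3 m (b=L-a=8/3):
  θ_3 = -Pa(2L²-6Lx+3x²+a²)/(6LEI)  [x>a] = -13·(4/3)·(2·4²-6·4·(8/3)+3·(8/3)²+(4/3)²)/(6·4·50000) = 13/101250 rad
Superposition: θ = Σ θ_i = 29299/63281250 rad ≈ 0.000463 rad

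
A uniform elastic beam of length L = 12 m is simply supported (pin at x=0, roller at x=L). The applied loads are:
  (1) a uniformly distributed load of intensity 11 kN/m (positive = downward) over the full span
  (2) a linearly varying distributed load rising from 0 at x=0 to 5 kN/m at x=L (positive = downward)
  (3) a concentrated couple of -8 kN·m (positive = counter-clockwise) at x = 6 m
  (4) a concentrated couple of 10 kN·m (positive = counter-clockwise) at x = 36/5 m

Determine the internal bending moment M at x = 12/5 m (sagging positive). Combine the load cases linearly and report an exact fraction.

M(12/5) = 3754/25 kN·m

Load 1 — uniform load w=11 kN/m over full span:
  M_1 = wx(L-x)/2 = 11·(12/5)·(12-(12/5))/2 = 3168/25 kN·m
Load 2 — triangular load w₀=5 kN/m (0→w₀ over full span):
  M_2 = w₀Lx/6 - w₀x³/(6L) = 5·12·(12/5)/6 - 5·(12/5)³/(6·12) = 576/25 kN·m
Load 3 — applied couple M₀=-8 kN·m at a=6 m (b=L-a=6):
  M_3 = M₀x/L  [x≤a] = (-8)·(12/5)/12 = -8/5 kN·m
Load 4 — applied couple M₀=10 kN·m at a=36/5 m (b=L-a=24/5):
  M_4 = M₀x/L  [x≤a] = 10·(12/5)/12 = 2 kN·m
Superposition: M = Σ M_i = 3754/25 kN·m ≈ 150.160000 kN·m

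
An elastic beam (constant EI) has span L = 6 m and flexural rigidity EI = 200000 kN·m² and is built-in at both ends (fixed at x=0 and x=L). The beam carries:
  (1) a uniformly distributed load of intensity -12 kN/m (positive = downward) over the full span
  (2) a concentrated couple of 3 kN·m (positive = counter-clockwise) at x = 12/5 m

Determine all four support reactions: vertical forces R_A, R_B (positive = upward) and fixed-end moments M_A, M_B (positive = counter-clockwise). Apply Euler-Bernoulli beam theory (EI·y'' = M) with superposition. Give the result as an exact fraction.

R_A = -882/25 kN, M_A = -891/25 kN·m, R_B = -918/25 kN, M_B = 924/25 kN·m

Load 1 — uniform load w=-12 kN/m over full span:
  R_A = wL/2 = (-12)·6/2 = -36 kN
  M_A = wL²/12 = (-12)·6²/12 = -36 kN·m
  R_B = wL/2 = (-12)·6/2 = -36 kN
  M_B = -wL²/12 = -(-12)·6²/12 = 36 kN·m
Load 2 — applied couple M₀=3 kN·m at a=12/5 m (b=L-a=18/5):
  R_A = 6M₀ab/L³ = 6·3·(12/5)·(18/5)/6³ = 18/25 kN
  M_A = M₀b(2a-b)/L² = 3·(18/5)·(2·(12/5)-(18/5))/6² = 9/25 kN·m
  R_B = -6M₀ab/L³ = -6·3·(12/5)·(18/5)/6³ = -18/25 kN
  M_B = M₀a(2b-a)/L² = 3·(12/5)·(2·(18/5)-(12/5))/6² = 24/25 kN·m
Superposition: R_A = -882/25 kN, M_A = -891/25 kN·m, R_B = -918/25 kN, M_B = 924/25 kN·m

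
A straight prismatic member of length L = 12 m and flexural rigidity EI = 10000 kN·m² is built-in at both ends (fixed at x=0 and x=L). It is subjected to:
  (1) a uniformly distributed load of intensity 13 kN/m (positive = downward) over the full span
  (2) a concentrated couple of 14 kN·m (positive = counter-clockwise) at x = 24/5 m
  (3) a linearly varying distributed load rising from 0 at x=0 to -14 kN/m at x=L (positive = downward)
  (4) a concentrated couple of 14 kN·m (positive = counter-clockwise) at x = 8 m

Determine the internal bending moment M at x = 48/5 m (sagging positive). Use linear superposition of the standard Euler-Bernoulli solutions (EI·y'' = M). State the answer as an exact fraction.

Load 1 — uniform load w=13 kN/m over full span:
  M_1 = wLx/2 - wL²/12 - wx²/2 = 13·12·(48/5)/2 - 13·12²/12 - 13·(48/5)²/2 = -156/25 kN·m
Load 2 — applied couple M₀=14 kN·m at a=24/5 m (b=L-a=36/5):
  M_2 = R_Ax - M_A - M₀  [x>a] with R_A=42/25, M_A=42/25 = (42/25)·(48/5) - (42/25) - 14 = 56/125 kN·m
Load 3 — triangular load w₀=-14 kN/m (0→w₀ over full span):
  M_3 = 3w₀Lx/20 - w₀L²/30 - w₀x³/(6L) = 3·(-14)·12·(48/5)/20 - (-14)·12²/30 - (-14)·(48/5)³/(6·12) = -336/125 kN·m
Load 4 — applied couple M₀=14 kN·m at a=8 m (b=L-a=4):
  M_4 = R_Ax - M_A - M₀  [x>a] with R_A=14/9, M_A=14/3 = (14/9)·(48/5) - (14/3) - 14 = -56/15 kN·m
Superposition: M = Σ M_i = -916/75 kN·m ≈ -12.213333 kN·m

M(48/5) = -916/75 kN·m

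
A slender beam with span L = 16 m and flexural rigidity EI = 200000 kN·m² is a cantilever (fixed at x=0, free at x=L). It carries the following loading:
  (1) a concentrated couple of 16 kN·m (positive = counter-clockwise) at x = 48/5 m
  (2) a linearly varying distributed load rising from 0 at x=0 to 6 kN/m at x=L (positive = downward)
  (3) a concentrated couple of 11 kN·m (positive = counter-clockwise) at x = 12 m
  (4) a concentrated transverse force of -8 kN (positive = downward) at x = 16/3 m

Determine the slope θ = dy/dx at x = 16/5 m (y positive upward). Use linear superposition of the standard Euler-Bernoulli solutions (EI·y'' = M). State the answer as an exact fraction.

θ(16/5) = -142067/23437500 rad

Load 1 — applied couple M₀=16 kN·m at a=48/5 m (b=L-a=32/5):
  θ_1 = M₀x/EI  [x≤a] = 16·(16/5)/200000 = 4/15625 rad
Load 2 — triangular load w₀=6 kN/m (0→w₀ over full span):
  θ_2 = (w₀Lx²/4-w₀L²x/3-w₀x⁴/(24L))/EI = (6·16·(16/5)²/4-6·16²·(16/5)/3-6·(16/5)⁴/(24·16))/200000 = -13616/1953125 rad
Load 3 — applied couple M₀=11 kN·m at a=12 m (b=L-a=4):
  θ_3 = M₀x/EI  [x≤a] = 11·(16/5)/200000 = 11/62500 rad
Load 4 — point force P=-8 kN at a=16/3 m (b=L-a=32/3):
  θ_4 = -Px(2a-x)/(2EI)  [x≤a] = -(-8)·(16/5)·(2·(16/3)-(16/5))/(2·200000) = 112/234375 rad
Superposition: θ = Σ θ_i = -142067/23437500 rad ≈ -0.006062 rad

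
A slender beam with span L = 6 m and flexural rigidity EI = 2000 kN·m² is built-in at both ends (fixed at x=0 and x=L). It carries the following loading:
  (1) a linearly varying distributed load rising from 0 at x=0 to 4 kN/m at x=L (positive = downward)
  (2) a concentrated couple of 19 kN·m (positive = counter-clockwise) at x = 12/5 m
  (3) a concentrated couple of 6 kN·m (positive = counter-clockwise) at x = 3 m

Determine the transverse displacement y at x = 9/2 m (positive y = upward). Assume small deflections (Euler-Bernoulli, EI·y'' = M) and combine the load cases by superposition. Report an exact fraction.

y(9/2) = 603/1280000 m

Load 1 — triangular load w₀=4 kN/m (0→w₀ over full span):
  y_1 = -w₀x²(L-x)²(x+2L)/(120LEI) = -4·(9/2)²·(6-(9/2))²·((9/2)+2·6)/(120·6·2000) = -2673/1280000 m
Load 2 — applied couple M₀=19 kN·m at a=12/5 m (b=L-a=18/5):
  y_2 = (R_Ax³/6 - M_Ax²/2 - M₀(x-a)²/2)/EI  [x>a] with R_A=114/25, M_A=57/25 = ((114/25)·(9/2)³/6 - (57/25)·(9/2)²/2 - 19·((9/2)-(12/5))²/2)/2000 = 171/80000 m
Load 3 — applied couple M₀=6 kN·m at a=3 m (b=L-a=3):
  y_3 = (R_Ax³/6 - M_Ax²/2 - M₀(x-a)²/2)/EI  [x>a] with R_A=3/2, M_A=3/2 = ((3/2)·(9/2)³/6 - (3/2)·(9/2)²/2 - 6·((9/2)-3)²/2)/2000 = 27/64000 m
Superposition: y = Σ y_i = 603/1280000 m ≈ 0.000471 m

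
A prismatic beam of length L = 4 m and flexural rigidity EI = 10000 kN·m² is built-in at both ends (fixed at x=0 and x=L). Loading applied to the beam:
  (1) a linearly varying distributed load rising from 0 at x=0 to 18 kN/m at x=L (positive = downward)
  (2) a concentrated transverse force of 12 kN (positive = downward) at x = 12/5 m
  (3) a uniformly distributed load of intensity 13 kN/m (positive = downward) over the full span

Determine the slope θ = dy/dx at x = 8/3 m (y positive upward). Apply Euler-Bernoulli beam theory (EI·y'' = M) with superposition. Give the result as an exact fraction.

Load 1 — triangular load w₀=18 kN/m (0→w₀ over full span):
  θ_1 = -w₀(2x(L-x)(L-2x)(x+2L)+x²(L-x)²)/(120LEI) = -18·(2·(8/3)·(4-(8/3))·(4-2·(8/3))·((8/3)+2·4)+(8/3)²·(4-(8/3))²)/(120·4·10000) = 28/84375 rad
Load 2 — point force P=12 kN at a=12/5 m (b=L-a=8/5):
  θ_2 = Pa²(L-x)(2bL-(3b+a)(L-x))/(2L³EI)  [x>a] = 12·(12/5)²·(4-(8/3))·(2·(8/5)·4-(3·(8/5)+(12/5))·(4-(8/3)))/(2·4³·10000) = 18/78125 rad
Load 3 — uniform load w=13 kN/m over full span:
  θ_3 = -wx(L-x)(L-2x)/(12EI) = -13·(8/3)·(4-(8/3))·(4-2·(8/3))/(12·10000) = 26/50625 rad
Superposition: θ = Σ θ_i = 6808/6328125 rad ≈ 0.001076 rad

θ(8/3) = 6808/6328125 rad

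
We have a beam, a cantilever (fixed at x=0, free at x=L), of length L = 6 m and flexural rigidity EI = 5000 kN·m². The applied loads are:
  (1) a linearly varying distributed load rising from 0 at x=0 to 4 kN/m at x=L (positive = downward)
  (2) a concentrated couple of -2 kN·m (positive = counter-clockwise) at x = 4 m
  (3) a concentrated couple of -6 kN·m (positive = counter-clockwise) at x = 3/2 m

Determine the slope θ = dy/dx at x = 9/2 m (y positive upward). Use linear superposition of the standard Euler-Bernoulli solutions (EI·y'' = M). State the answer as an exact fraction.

θ(9/2) = -1573/64000 rad

Load 1 — triangular load w₀=4 kN/m (0→w₀ over full span):
  θ_1 = (w₀Lx²/4-w₀L²x/3-w₀x⁴/(24L))/EI = (4·6·(9/2)²/4-4·6²·(9/2)/3-4·(9/2)⁴/(24·6))/5000 = -6777/320000 rad
Load 2 — applied couple M₀=-2 kN·m at a=4 m (b=L-a=2):
  θ_2 = M₀a/EI  [x>a] = (-2)·4/5000 = -1/625 rad
Load 3 — applied couple M₀=-6 kN·m at a=3/2 m (b=L-a=9/2):
  θ_3 = M₀a/EI  [x>a] = (-6)·(3/2)/5000 = -9/5000 rad
Superposition: θ = Σ θ_i = -1573/64000 rad ≈ -0.024578 rad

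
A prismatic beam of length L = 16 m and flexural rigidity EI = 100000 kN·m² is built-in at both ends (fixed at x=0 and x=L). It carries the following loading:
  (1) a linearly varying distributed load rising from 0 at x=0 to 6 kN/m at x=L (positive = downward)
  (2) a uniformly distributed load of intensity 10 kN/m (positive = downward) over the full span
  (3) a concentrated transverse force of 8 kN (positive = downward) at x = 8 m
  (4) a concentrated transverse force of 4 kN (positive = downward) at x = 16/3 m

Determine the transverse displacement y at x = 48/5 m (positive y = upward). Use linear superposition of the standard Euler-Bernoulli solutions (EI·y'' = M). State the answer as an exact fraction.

Load 1 — triangular load w₀=6 kN/m (0→w₀ over full span):
  y_1 = -w₀x²(L-x)²(x+2L)/(120LEI) = -6·(48/5)²·(16-(48/5))²·((48/5)+2·16)/(120·16·100000) = -239616/48828125 m
Load 2 — uniform load w=10 kN/m over full span:
  y_2 = -wx²(L-x)²/(24EI) = -10·(48/5)²·(16-(48/5))²/(24·100000) = -6144/390625 m
Load 3 — point force P=8 kN at a=8 m (b=L-a=8):
  y_3 = -Pa²(L-x)²(3bL-(3b+a)(L-x))/(6L³EI)  [x>a] = -8·8²·(16-(48/5))²·(3·8·16-(3·8+8)·(16-(48/5)))/(6·16³·100000) = -1792/1171875 m
Load 4 — point force P=4 kN at a=16/3 m (b=L-a=32/3):
  y_4 = -Pa²(L-x)²(3bL-(3b+a)(L-x))/(6L³EI)  [x>a] = -4·(16/3)²·(16-(48/5))²·(3·(32/3)·16-(3·(32/3)+(16/3))·(16-(48/5)))/(6·16³·100000) = -16384/31640625 m
Superposition: y = Σ y_i = -89712896/3955078125 m ≈ -0.022683 m

y(48/5) = -89712896/3955078125 m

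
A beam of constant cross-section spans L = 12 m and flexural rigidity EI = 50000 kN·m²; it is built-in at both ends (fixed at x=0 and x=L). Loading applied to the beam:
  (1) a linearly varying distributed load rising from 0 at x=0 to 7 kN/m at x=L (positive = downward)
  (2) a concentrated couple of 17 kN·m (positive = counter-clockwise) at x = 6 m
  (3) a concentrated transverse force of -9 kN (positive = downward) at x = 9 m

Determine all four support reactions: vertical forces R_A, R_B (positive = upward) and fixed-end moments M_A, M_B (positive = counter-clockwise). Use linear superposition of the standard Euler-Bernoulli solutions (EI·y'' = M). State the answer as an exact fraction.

R_A = 2131/160 kN, M_A = 2623/80 kN·m, R_B = 3149/160 kN, M_B = -2477/80 kN·m

Load 1 — triangular load w₀=7 kN/m (0→w₀ over full span):
  R_A = 3w₀L/20 = 3·7·12/20 = 63/5 kN
  M_A = w₀L²/30 = 7·12²/30 = 168/5 kN·m
  R_B = 7w₀L/20 = 7·7·12/20 = 147/5 kN
  M_B = -w₀L²/20 = -7·12²/20 = -252/5 kN·m
Load 2 — applied couple M₀=17 kN·m at a=6 m (b=L-a=6):
  R_A = 6M₀ab/L³ = 6·17·6·6/12³ = 17/8 kN
  M_A = M₀b(2a-b)/L² = 17·6·(2·6-6)/12² = 17/4 kN·m
  R_B = -6M₀ab/L³ = -6·17·6·6/12³ = -17/8 kN
  M_B = M₀a(2b-a)/L² = 17·6·(2·6-6)/12² = 17/4 kN·m
Load 3 — point force P=-9 kN at a=9 m (b=L-a=3):
  R_A = Pb²(3a+b)/L³ = (-9)·3²·(3·9+3)/12³ = -45/32 kN
  M_A = Pab²/L² = (-9)·9·3²/12² = -81/16 kN·m
  R_B = Pa²(a+3b)/L³ = (-9)·9²·(9+3·3)/12³ = -243/32 kN
  M_B = -Pa²b/L² = -(-9)·9²·3/12² = 243/16 kN·m
Superposition: R_A = 2131/160 kN, M_A = 2623/80 kN·m, R_B = 3149/160 kN, M_B = -2477/80 kN·m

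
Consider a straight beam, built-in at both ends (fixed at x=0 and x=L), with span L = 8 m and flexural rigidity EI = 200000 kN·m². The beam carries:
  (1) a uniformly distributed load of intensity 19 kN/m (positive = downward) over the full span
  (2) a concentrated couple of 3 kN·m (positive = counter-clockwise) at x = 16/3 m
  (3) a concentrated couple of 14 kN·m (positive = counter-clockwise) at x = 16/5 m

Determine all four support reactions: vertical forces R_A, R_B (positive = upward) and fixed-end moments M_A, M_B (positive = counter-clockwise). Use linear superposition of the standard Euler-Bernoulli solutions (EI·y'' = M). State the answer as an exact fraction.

Load 1 — uniform load w=19 kN/m over full span:
  R_A = wL/2 = 19·8/2 = 76 kN
  M_A = wL²/12 = 19·8²/12 = 304/3 kN·m
  R_B = wL/2 = 19·8/2 = 76 kN
  M_B = -wL²/12 = -19·8²/12 = -304/3 kN·m
Load 2 — applied couple M₀=3 kN·m at a=16/3 m (b=L-a=8/3):
  R_A = 6M₀ab/L³ = 6·3·(16/3)·(8/3)/8³ = 1/2 kN
  M_A = M₀b(2a-b)/L² = 3·(8/3)·(2·(16/3)-(8/3))/8² = 1 kN·m
  R_B = -6M₀ab/L³ = -6·3·(16/3)·(8/3)/8³ = -1/2 kN
  M_B = M₀a(2b-a)/L² = 3·(16/3)·(2·(8/3)-(16/3))/8² = 0 kN·m
Load 3 — applied couple M₀=14 kN·m at a=16/5 m (b=L-a=24/5):
  R_A = 6M₀ab/L³ = 6·14·(16/5)·(24/5)/8³ = 63/25 kN
  M_A = M₀b(2a-b)/L² = 14·(24/5)·(2·(16/5)-(24/5))/8² = 42/25 kN·m
  R_B = -6M₀ab/L³ = -6·14·(16/5)·(24/5)/8³ = -63/25 kN
  M_B = M₀a(2b-a)/L² = 14·(16/5)·(2·(24/5)-(16/5))/8² = 112/25 kN·m
Superposition: R_A = 3951/50 kN, M_A = 7801/75 kN·m, R_B = 3649/50 kN, M_B = -7264/75 kN·m

R_A = 3951/50 kN, M_A = 7801/75 kN·m, R_B = 3649/50 kN, M_B = -7264/75 kN·m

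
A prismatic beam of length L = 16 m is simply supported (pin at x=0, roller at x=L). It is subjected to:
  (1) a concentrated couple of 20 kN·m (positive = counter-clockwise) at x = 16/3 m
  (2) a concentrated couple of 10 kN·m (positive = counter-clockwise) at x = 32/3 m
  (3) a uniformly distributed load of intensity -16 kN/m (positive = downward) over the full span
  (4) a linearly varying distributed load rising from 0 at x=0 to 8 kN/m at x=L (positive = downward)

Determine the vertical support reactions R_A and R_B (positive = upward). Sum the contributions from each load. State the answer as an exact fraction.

Load 1 — applied couple M₀=20 kN·m at a=16/3 m (b=L-a=32/3):
  R_A = M₀/L = 20/16 = 5/4 kN
  R_B = -M₀/L = -20/16 = -5/4 kN
Load 2 — applied couple M₀=10 kN·m at a=32/3 m (b=L-a=16/3):
  R_A = M₀/L = 10/16 = 5/8 kN
  R_B = -M₀/L = -10/16 = -5/8 kN
Load 3 — uniform load w=-16 kN/m over full span:
  R_A = wL/2 = (-16)·16/2 = -128 kN
  R_B = wL/2 = (-16)·16/2 = -128 kN
Load 4 — triangular load w₀=8 kN/m (0→w₀ over full span):
  R_A = w₀L/6 = 8·16/6 = 64/3 kN
  R_B = w₀L/3 = 8·16/3 = 128/3 kN
Superposition: R_A = -2515/24 kN, R_B = -2093/24 kN

R_A = -2515/24 kN, R_B = -2093/24 kN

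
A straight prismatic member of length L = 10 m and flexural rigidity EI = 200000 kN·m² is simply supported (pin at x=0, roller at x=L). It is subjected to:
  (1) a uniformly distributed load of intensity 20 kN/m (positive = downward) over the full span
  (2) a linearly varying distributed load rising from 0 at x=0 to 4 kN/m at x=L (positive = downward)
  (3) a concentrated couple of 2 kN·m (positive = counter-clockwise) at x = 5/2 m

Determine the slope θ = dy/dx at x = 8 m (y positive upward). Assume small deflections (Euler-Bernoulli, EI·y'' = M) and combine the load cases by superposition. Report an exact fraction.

Load 1 — uniform load w=20 kN/m over full span:
  θ_1 = -w(L³-6Lx²+4x³)/(24EI) = -20·(10³-6·10·8²+4·8³)/(24·200000) = 33/10000 rad
Load 2 — triangular load w₀=4 kN/m (0→w₀ over full span):
  θ_2 = -w₀(7L⁴-30L²x²+15x⁴)/(360LEI) = -4·(7·10⁴-30·10²·8²+15·8⁴)/(360·10·200000) = 757/2250000 rad
Load 3 — applied couple M₀=2 kN·m at a=5/2 m (b=L-a=15/2):
  θ_3 = (M₀x²/(2L)-M₀(x-a)+C₁)/EI  [x>a] with C₁=M₀(3b²-L²)/(6L)=55/24 = (2·8²/(2·10)-2·(8-(5/2))+(55/24))/200000 = -277/24000000 rad
Superposition: θ = Σ θ_i = 260993/72000000 rad ≈ 0.003625 rad

θ(8) = 260993/72000000 rad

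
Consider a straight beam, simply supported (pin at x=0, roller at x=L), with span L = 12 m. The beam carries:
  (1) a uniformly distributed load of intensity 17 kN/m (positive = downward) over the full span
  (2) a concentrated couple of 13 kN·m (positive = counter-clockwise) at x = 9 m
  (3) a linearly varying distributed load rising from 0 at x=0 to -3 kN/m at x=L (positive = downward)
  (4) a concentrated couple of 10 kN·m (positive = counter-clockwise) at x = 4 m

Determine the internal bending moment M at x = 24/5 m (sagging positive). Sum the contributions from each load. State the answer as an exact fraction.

M(24/5) = 33596/125 kN·m

Load 1 — uniform load w=17 kN/m over full span:
  M_1 = wx(L-x)/2 = 17·(24/5)·(12-(24/5))/2 = 7344/25 kN·m
Load 2 — applied couple M₀=13 kN·m at a=9 m (b=L-a=3):
  M_2 = M₀x/L  [x≤a] = 13·(24/5)/12 = 26/5 kN·m
Load 3 — triangular load w₀=-3 kN/m (0→w₀ over full span):
  M_3 = w₀Lx/6 - w₀x³/(6L) = (-3)·12·(24/5)/6 - (-3)·(24/5)³/(6·12) = -3024/125 kN·m
Load 4 — applied couple M₀=10 kN·m at a=4 m (b=L-a=8):
  M_4 = M₀x/L - M₀  [x>a] = 10·(24/5)/12 - 10 = -6 kN·m
Superposition: M = Σ M_i = 33596/125 kN·m ≈ 268.768000 kN·m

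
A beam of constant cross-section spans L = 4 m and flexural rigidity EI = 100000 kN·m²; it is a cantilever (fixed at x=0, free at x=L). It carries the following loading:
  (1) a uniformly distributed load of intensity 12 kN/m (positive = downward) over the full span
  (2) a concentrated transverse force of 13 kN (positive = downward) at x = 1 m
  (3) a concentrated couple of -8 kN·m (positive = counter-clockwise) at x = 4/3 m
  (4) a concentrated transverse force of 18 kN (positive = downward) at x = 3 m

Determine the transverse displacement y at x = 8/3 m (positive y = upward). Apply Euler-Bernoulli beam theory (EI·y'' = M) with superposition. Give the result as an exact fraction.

Load 1 — uniform load w=12 kN/m over full span:
  y_1 = -wx²(x²-4Lx+6L²)/(24EI) = -12·(8/3)²·((8/3)²-4·4·(8/3)+6·4²)/(24·100000) = -544/253125 m
Load 2 — point force P=13 kN at a=1 m (b=L-a=3):
  y_2 = -Pa²(3x-a)/(6EI)  [x>a] = -13·1²·(3·(8/3)-1)/(6·100000) = -91/600000 m
Load 3 — applied couple M₀=-8 kN·m at a=4/3 m (b=L-a=8/3):
  y_3 = M₀a(2x-a)/(2EI)  [x>a] = (-8)·(4/3)·(2·(8/3)-(4/3))/(2·100000) = -2/9375 m
Load 4 — point force P=18 kN at a=3 m (b=L-a=1):
  y_4 = -Px²(3a-x)/(6EI)  [x≤a] = -18·(8/3)²·(3·3-(8/3))/(6·100000) = -38/28125 m
Superposition: y = Σ y_i = -62617/16200000 m ≈ -0.003865 m

y(8/3) = -62617/16200000 m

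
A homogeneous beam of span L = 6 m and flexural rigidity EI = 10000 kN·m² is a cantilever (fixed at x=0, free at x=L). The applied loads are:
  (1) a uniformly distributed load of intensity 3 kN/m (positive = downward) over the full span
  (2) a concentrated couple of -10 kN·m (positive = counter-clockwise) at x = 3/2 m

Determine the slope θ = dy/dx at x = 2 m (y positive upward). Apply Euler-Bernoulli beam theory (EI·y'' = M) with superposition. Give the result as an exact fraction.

Load 1 — uniform load w=3 kN/m over full span:
  θ_1 = -wx(x²-3Lx+3L²)/(6EI) = -3·2·(2²-3·6·2+3·6²)/(6·10000) = -19/2500 rad
Load 2 — applied couple M₀=-10 kN·m at a=3/2 m (b=L-a=9/2):
  θ_2 = M₀a/EI  [x>a] = (-10)·(3/2)/10000 = -3/2000 rad
Superposition: θ = Σ θ_i = -91/10000 rad ≈ -0.009100 rad

θ(2) = -91/10000 rad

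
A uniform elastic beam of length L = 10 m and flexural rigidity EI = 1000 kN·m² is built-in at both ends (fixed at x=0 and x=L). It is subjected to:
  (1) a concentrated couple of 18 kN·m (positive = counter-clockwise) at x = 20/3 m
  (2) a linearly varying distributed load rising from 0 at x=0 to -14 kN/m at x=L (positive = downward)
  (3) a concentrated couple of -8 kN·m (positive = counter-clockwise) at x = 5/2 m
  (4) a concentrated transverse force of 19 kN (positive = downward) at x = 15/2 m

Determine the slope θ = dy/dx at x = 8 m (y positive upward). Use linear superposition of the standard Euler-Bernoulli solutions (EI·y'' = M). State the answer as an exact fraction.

θ(8) = -3643/120000 rad

Load 1 — applied couple M₀=18 kN·m at a=20/3 m (b=L-a=10/3):
  θ_1 = (R_Ax²/2 - M_Ax - M₀(x-a))/EI  [x>a] with R_A=12/5, M_A=6 = ((12/5)·8²/2 - 6·8 - 18·(8-(20/3)))/1000 = 3/625 rad
Load 2 — triangular load w₀=-14 kN/m (0→w₀ over full span):
  θ_2 = -w₀(2x(L-x)(L-2x)(x+2L)+x²(L-x)²)/(120LEI) = -(-14)·(2·8·(10-8)·(10-2·8)·(8+2·10)+8²·(10-8)²)/(120·10·1000) = -112/1875 rad
Load 3 — applied couple M₀=-8 kN·m at a=5/2 m (b=L-a=15/2):
  θ_3 = (R_Ax²/2 - M_Ax - M₀(x-a))/EI  [x>a] with R_A=-9/10, M_A=3/2 = ((-9/10)·8²/2 - (3/2)·8 - (-8)·(8-(5/2)))/1000 = 2/625 rad
Load 4 — point force P=19 kN at a=15/2 m (b=L-a=5/2):
  θ_4 = Pa²(L-x)(2bL-(3b+a)(L-x))/(2L³EI)  [x>a] = 19·(15/2)²·(10-8)·(2·(5/2)·10-(3·(5/2)+(15/2))·(10-8))/(2·10³·1000) = 171/8000 rad
Superposition: θ = Σ θ_i = -3643/120000 rad ≈ -0.030358 rad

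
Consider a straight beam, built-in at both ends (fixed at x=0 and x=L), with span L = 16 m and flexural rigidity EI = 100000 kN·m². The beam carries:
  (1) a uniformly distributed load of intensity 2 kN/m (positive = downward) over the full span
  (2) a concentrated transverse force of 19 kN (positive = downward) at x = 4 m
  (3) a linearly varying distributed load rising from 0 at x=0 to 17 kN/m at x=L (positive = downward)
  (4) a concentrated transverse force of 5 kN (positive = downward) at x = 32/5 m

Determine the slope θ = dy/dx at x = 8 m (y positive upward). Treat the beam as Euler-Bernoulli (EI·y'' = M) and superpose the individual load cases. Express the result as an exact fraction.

θ(8) = -911/7500000 rad

Load 1 — uniform load w=2 kN/m over full span:
  θ_1 = -wx(L-x)(L-2x)/(12EI) = -2·8·(16-8)·(16-2·8)/(12·100000) = 0 rad
Load 2 — point force P=19 kN at a=4 m (b=L-a=12):
  θ_2 = Pa²(L-x)(2bL-(3b+a)(L-x))/(2L³EI)  [x>a] = 19·4²·(16-8)·(2·12·16-(3·12+4)·(16-8))/(2·16³·100000) = 19/100000 rad
Load 3 — triangular load w₀=17 kN/m (0→w₀ over full span):
  θ_3 = -w₀(2x(L-x)(L-2x)(x+2L)+x²(L-x)²)/(120LEI) = -17·(2·8·(16-8)·(16-2·8)·(8+2·16)+8²·(16-8)²)/(120·16·100000) = -17/46875 rad
Load 4 — point force P=5 kN at a=32/5 m (b=L-a=48/5):
  θ_4 = Pa²(L-x)(2bL-(3b+a)(L-x))/(2L³EI)  [x>a] = 5·(32/5)²·(16-8)·(2·(48/5)·16-(3·(48/5)+(32/5))·(16-8))/(2·16³·100000) = 4/78125 rad
Superposition: θ = Σ θ_i = -911/7500000 rad ≈ -0.000121 rad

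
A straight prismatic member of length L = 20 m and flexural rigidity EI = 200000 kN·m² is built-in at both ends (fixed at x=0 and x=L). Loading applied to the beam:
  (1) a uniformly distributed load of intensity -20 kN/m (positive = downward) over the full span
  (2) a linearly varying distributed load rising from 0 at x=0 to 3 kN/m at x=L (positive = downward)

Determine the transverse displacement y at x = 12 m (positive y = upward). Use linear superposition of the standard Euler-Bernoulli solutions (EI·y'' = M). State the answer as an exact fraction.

y(12) = 2766/78125 m

Load 1 — uniform load w=-20 kN/m over full span:
  y_1 = -wx²(L-x)²/(24EI) = -(-20)·12²·(20-12)²/(24·200000) = 24/625 m
Load 2 — triangular load w₀=3 kN/m (0→w₀ over full span):
  y_2 = -w₀x²(L-x)²(x+2L)/(120LEI) = -3·12²·(20-12)²·(12+2·20)/(120·20·200000) = -234/78125 m
Superposition: y = Σ y_i = 2766/78125 m ≈ 0.035405 m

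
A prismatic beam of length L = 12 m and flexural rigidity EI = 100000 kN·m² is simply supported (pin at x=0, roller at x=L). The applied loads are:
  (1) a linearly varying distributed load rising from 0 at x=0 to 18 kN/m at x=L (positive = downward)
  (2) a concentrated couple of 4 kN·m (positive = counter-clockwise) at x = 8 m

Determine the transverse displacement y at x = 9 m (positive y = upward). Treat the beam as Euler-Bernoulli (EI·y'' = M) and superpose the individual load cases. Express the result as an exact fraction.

y(9) = -29069/1600000 m

Load 1 — triangular load w₀=18 kN/m (0→w₀ over full span):
  y_1 = -w₀x(7L⁴-10L²x²+3x⁴)/(360LEI) = -18·9·(7·12⁴-10·12²·9²+3·9⁴)/(360·12·100000) = -28917/1600000 m
Load 2 — applied couple M₀=4 kN·m at a=8 m (b=L-a=4):
  y_2 = (M₀x³/(6L)-M₀(x-a)²/2+C₁x)/EI  [x>a] with C₁=M₀(3b²-L²)/(6L)=-16/3 = (4·9³/(6·12)-4·(9-8)²/2+(-16/3)·9)/100000 = -19/200000 m
Superposition: y = Σ y_i = -29069/1600000 m ≈ -0.018168 m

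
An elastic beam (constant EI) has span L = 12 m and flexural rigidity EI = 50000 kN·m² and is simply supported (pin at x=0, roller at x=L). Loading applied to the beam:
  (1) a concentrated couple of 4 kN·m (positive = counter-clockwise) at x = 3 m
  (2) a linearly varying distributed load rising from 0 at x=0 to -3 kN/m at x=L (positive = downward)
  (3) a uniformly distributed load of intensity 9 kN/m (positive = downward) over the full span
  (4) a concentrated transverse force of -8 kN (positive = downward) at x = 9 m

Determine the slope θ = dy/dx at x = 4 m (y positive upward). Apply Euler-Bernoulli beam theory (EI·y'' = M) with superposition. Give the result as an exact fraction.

θ(4) = -6701/1500000 rad

Load 1 — applied couple M₀=4 kN·m at a=3 m (b=L-a=9):
  θ_1 = (M₀x²/(2L)-M₀(x-a)+C₁)/EI  [x>a] with C₁=M₀(3b²-L²)/(6L)=11/2 = (4·4²/(2·12)-4·(4-3)+(11/2))/50000 = 1/12000 rad
Load 2 — triangular load w₀=-3 kN/m (0→w₀ over full span):
  θ_2 = -w₀(7L⁴-30L²x²+15x⁴)/(360LEI) = -(-3)·(7·12⁴-30·12²·4²+15·4⁴)/(360·12·50000) = 52/46875 rad
Load 3 — uniform load w=9 kN/m over full span:
  θ_3 = -w(L³-6Lx²+4x³)/(24EI) = -9·(12³-6·12·4²+4·4³)/(24·50000) = -39/6250 rad
Load 4 — point force P=-8 kN at a=9 m (b=L-a=3):
  θ_4 = -Pb(L²-b²-3x²)/(6LEI)  [x≤a] = -(-8)·3·(12²-3²-3·4²)/(6·12·50000) = 29/50000 rad
Superposition: θ = Σ θ_i = -6701/1500000 rad ≈ -0.004467 rad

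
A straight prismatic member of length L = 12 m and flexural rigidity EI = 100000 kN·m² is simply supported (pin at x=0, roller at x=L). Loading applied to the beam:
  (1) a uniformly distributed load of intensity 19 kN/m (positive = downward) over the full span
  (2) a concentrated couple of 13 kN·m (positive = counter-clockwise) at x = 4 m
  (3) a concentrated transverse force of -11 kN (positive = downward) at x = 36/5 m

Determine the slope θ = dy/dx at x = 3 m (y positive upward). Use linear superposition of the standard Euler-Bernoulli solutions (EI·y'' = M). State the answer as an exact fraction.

θ(3) = -2574163/300000000 rad

Load 1 — uniform load w=19 kN/m over full span:
  θ_1 = -w(L³-6Lx²+4x³)/(24EI) = -19·(12³-6·12·3²+4·3³)/(24·100000) = -1881/200000 rad
Load 2 — applied couple M₀=13 kN·m at a=4 m (b=L-a=8):
  θ_2 = (M₀x²/(2L)+C₁)/EI  [x≤a] with C₁=M₀(3b²-L²)/(6L)=26/3 = (13·3²/(2·12)+(26/3))/100000 = 13/96000 rad
Load 3 — point force P=-11 kN at a=36/5 m (b=L-a=24/5):
  θ_3 = -Pb(L²-b²-3x²)/(6LEI)  [x≤a] = -(-11)·(24/5)·(12²-(24/5)²-3·3²)/(6·12·100000) = 8613/12500000 rad
Superposition: θ = Σ θ_i = -2574163/300000000 rad ≈ -0.008581 rad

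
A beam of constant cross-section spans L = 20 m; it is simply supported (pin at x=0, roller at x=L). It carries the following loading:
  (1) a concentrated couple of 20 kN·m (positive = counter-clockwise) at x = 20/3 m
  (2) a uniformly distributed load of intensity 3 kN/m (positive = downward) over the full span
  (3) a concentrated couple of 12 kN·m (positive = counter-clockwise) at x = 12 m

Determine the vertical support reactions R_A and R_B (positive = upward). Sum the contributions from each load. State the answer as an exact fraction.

R_A = 158/5 kN, R_B = 142/5 kN

Load 1 — applied couple M₀=20 kN·m at a=20/3 m (b=L-a=40/3):
  R_A = M₀/L = 20/20 = 1 kN
  R_B = -M₀/L = -20/20 = -1 kN
Load 2 — uniform load w=3 kN/m over full span:
  R_A = wL/2 = 3·20/2 = 30 kN
  R_B = wL/2 = 3·20/2 = 30 kN
Load 3 — applied couple M₀=12 kN·m at a=12 m (b=L-a=8):
  R_A = M₀/L = 12/20 = 3/5 kN
  R_B = -M₀/L = -12/20 = -3/5 kN
Superposition: R_A = 158/5 kN, R_B = 142/5 kN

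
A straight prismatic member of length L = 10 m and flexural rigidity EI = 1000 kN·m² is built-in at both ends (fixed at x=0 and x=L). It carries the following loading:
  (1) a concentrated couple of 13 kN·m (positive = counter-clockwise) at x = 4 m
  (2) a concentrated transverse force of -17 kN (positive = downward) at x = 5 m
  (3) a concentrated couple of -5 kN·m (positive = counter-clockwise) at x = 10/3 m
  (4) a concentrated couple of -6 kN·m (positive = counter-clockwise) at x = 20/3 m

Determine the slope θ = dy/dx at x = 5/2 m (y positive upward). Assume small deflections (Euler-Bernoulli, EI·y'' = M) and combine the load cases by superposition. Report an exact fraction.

θ(5/2) = 6943/240000 rad

Load 1 — applied couple M₀=13 kN·m at a=4 m (b=L-a=6):
  θ_1 = (R_Ax²/2 - M_Ax)/EI  [x≤a] with R_A=234/125, M_A=39/25 = ((234/125)·(5/2)²/2 - (39/25)·(5/2))/1000 = 39/20000 rad
Load 2 — point force P=-17 kN at a=5 m (b=L-a=5):
  θ_2 = -Pb²x(2aL-(3a+b)x)/(2L³EI)  [x≤a] = -(-17)·5²·(5/2)·(2·5·10-(3·5+5)·(5/2))/(2·10³·1000) = 17/640 rad
Load 3 — applied couple M₀=-5 kN·m at a=10/3 m (b=L-a=20/3):
  θ_3 = (R_Ax²/2 - M_Ax)/EI  [x≤a] with R_A=-2/3, M_A=0 = ((-2/3)·(5/2)²/2 - 0·(5/2))/1000 = -1/480 rad
Load 4 — applied couple M₀=-6 kN·m at a=20/3 m (b=L-a=10/3):
  θ_4 = (R_Ax²/2 - M_Ax)/EI  [x≤a] with R_A=-4/5, M_A=-2 = ((-4/5)·(5/2)²/2 - (-2)·(5/2))/1000 = 1/400 rad
Superposition: θ = Σ θ_i = 6943/240000 rad ≈ 0.028929 rad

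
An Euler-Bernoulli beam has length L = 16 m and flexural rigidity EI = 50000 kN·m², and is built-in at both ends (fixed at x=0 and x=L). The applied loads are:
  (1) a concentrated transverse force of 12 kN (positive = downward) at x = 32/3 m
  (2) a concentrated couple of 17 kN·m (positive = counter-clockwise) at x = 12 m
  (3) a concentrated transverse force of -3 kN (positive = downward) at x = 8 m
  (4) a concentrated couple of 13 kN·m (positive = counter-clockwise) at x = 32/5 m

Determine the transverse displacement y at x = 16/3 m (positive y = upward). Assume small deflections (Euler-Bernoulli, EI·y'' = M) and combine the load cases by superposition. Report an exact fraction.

y(16/3) = -260027/113906250 m

Load 1 — point force P=12 kN at a=32/3 m (b=L-a=16/3):
  y_1 = -Pb²x²(3aL-(3a+b)x)/(6L³EI)  [x≤a] = -12·(16/3)²·(16/3)²·(3·(32/3)·16-(3·(32/3)+(16/3))·(16/3))/(6·16³·50000) = -5632/2278125 m
Load 2 — applied couple M₀=17 kN·m at a=12 m (b=L-a=4):
  y_2 = (R_Ax³/6 - M_Ax²/2)/EI  [x≤a] with R_A=153/128, M_A=85/16 = ((153/128)·(16/3)³/6 - (85/16)·(16/3)²/2)/50000 = -17/18750 m
Load 3 — point force P=-3 kN at a=8 m (b=L-a=8):
  y_3 = -Pb²x²(3aL-(3a+b)x)/(6L³EI)  [x≤a] = -(-3)·8²·(16/3)²·(3·8·16-(3·8+8)·(16/3))/(6·16³·50000) = 16/16875 m
Load 4 — applied couple M₀=13 kN·m at a=32/5 m (b=L-a=48/5):
  y_4 = (R_Ax³/6 - M_Ax²/2)/EI  [x≤a] with R_A=117/100, M_A=39/25 = ((117/100)·(16/3)³/6 - (39/25)·(16/3)²/2)/50000 = 104/703125 m
Superposition: y = Σ y_i = -260027/113906250 m ≈ -0.002283 m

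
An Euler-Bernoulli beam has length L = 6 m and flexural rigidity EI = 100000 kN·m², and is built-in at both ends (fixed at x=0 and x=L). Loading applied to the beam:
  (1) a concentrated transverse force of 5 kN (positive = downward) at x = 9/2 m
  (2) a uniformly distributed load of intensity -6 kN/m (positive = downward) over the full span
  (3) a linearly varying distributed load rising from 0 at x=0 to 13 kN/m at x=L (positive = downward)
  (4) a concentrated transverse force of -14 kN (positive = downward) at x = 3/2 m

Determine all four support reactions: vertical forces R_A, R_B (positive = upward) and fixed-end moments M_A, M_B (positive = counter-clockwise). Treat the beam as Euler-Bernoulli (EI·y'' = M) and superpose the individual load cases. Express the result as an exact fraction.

R_A = -2773/160 kN, M_A = -2049/160 kN·m, R_B = 1813/160 kN, M_B = -909/160 kN·m

Load 1 — point force P=5 kN at a=9/2 m (b=L-a=3/2):
  R_A = Pb²(3a+b)/L³ = 5·(3/2)²·(3·(9/2)+(3/2))/6³ = 25/32 kN
  M_A = Pab²/L² = 5·(9/2)·(3/2)²/6² = 45/32 kN·m
  R_B = Pa²(a+3b)/L³ = 5·(9/2)²·((9/2)+3·(3/2))/6³ = 135/32 kN
  M_B = -Pa²b/L² = -5·(9/2)²·(3/2)/6² = -135/32 kN·m
Load 2 — uniform load w=-6 kN/m over full span:
  R_A = wL/2 = (-6)·6/2 = -18 kN
  M_A = wL²/12 = (-6)·6²/12 = -18 kN·m
  R_B = wL/2 = (-6)·6/2 = -18 kN
  M_B = -wL²/12 = -(-6)·6²/12 = 18 kN·m
Load 3 — triangular load w₀=13 kN/m (0→w₀ over full span):
  R_A = 3w₀L/20 = 3·13·6/20 = 117/10 kN
  M_A = w₀L²/30 = 13·6²/30 = 78/5 kN·m
  R_B = 7w₀L/20 = 7·13·6/20 = 273/10 kN
  M_B = -w₀L²/20 = -13·6²/20 = -117/5 kN·m
Load 4 — point force P=-14 kN at a=3/2 m (b=L-a=9/2):
  R_A = Pb²(3a+b)/L³ = (-14)·(9/2)²·(3·(3/2)+(9/2))/6³ = -189/16 kN
  M_A = Pab²/L² = (-14)·(3/2)·(9/2)²/6² = -189/16 kN·m
  R_B = Pa²(a+3b)/L³ = (-14)·(3/2)²·((3/2)+3·(9/2))/6³ = -35/16 kN
  M_B = -Pa²b/L² = -(-14)·(3/2)²·(9/2)/6² = 63/16 kN·m
Superposition: R_A = -2773/160 kN, M_A = -2049/160 kN·m, R_B = 1813/160 kN, M_B = -909/160 kN·m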